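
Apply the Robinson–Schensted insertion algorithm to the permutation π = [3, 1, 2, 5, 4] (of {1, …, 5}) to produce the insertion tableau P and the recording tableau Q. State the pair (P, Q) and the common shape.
P = [1, 2, 4] / [3, 5];  Q = [1, 3, 4] / [2, 5];  common shape = (3, 2)

Row-insert the values π_1, π_2, … into P one at a time, bumping the leftmost entry strictly greater than the inserted value down to the next row. The recording tableau Q records, in position (i, j), the step at which that cell was added to P.
  Insert 3 (step 1): P = [3];  Q = [1]
  Insert 1 (step 2): P = [1] / [3];  Q = [1] / [2]
  Insert 2 (step 3): P = [1, 2] / [3];  Q = [1, 3] / [2]
  Insert 5 (step 4): P = [1, 2, 5] / [3];  Q = [1, 3, 4] / [2]
  Insert 4 (step 5): P = [1, 2, 4] / [3, 5];  Q = [1, 3, 4] / [2, 5]
Final shape: (3, 2).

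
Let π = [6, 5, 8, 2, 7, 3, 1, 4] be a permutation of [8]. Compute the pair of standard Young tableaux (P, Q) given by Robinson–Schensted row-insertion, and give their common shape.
P = [1, 3, 4] / [2, 7] / [5, 8] / [6];  Q = [1, 3, 8] / [2, 5] / [4, 6] / [7];  common shape = (3, 2, 2, 1)

Row-insert the values π_1, π_2, … into P one at a time, bumping the leftmost entry strictly greater than the inserted value down to the next row. The recording tableau Q records, in position (i, j), the step at which that cell was added to P.
  Insert 6 (step 1): P = [6];  Q = [1]
  Insert 5 (step 2): P = [5] / [6];  Q = [1] / [2]
  Insert 8 (step 3): P = [5, 8] / [6];  Q = [1, 3] / [2]
  Insert 2 (step 4): P = [2, 8] / [5] / [6];  Q = [1, 3] / [2] / [4]
  Insert 7 (step 5): P = [2, 7] / [5, 8] / [6];  Q = [1, 3] / [2, 5] / [4]
  Insert 3 (step 6): P = [2, 3] / [5, 7] / [6, 8];  Q = [1, 3] / [2, 5] / [4, 6]
  Insert 1 (step 7): P = [1, 3] / [2, 7] / [5, 8] / [6];  Q = [1, 3] / [2, 5] / [4, 6] / [7]
  Insert 4 (step 8): P = [1, 3, 4] / [2, 7] / [5, 8] / [6];  Q = [1, 3, 8] / [2, 5] / [4, 6] / [7]
Final shape: (3, 2, 2, 1).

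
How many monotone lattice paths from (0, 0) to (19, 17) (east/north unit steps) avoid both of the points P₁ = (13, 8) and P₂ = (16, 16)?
Number of paths = 5309010990

Inclusion–exclusion. Total paths: C(36, 19) = 8597496600. Through P₁: C(21, 13)·C(15, 6) = 1018467450. Through P₂: C(32, 16)·C(4, 3) = 2404321560. Since P₁ is strictly southwest of P₂, a monotone path through both must visit P₁ then P₂; paths through both = C(21, 13)·C(11, 3)·C(4, 3) = 134303400. Avoid both = 8597496600 − 1018467450 − 2404321560 + 134303400 = 5309010990.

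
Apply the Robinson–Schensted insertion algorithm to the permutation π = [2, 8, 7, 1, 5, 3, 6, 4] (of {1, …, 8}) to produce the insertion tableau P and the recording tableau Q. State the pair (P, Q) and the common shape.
P = [1, 3, 4] / [2, 5, 6] / [7] / [8];  Q = [1, 2, 7] / [3, 5, 8] / [4] / [6];  common shape = (3, 3, 1, 1)

Row-insert the values π_1, π_2, … into P one at a time, bumping the leftmost entry strictly greater than the inserted value down to the next row. The recording tableau Q records, in position (i, j), the step at which that cell was added to P.
  Insert 2 (step 1): P = [2];  Q = [1]
  Insert 8 (step 2): P = [2, 8];  Q = [1, 2]
  Insert 7 (step 3): P = [2, 7] / [8];  Q = [1, 2] / [3]
  Insert 1 (step 4): P = [1, 7] / [2] / [8];  Q = [1, 2] / [3] / [4]
  Insert 5 (step 5): P = [1, 5] / [2, 7] / [8];  Q = [1, 2] / [3, 5] / [4]
  Insert 3 (step 6): P = [1, 3] / [2, 5] / [7] / [8];  Q = [1, 2] / [3, 5] / [4] / [6]
  Insert 6 (step 7): P = [1, 3, 6] / [2, 5] / [7] / [8];  Q = [1, 2, 7] / [3, 5] / [4] / [6]
  Insert 4 (step 8): P = [1, 3, 4] / [2, 5, 6] / [7] / [8];  Q = [1, 2, 7] / [3, 5, 8] / [4] / [6]
Final shape: (3, 3, 1, 1).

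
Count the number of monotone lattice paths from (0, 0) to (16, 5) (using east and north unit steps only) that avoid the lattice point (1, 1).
Number of paths = 12597

Total paths from (0, 0) to (16, 5): C(21, 16) = 20349. Paths through (1, 1): (paths (0, 0) → (1, 1)) × (paths (1, 1) → (16, 5)) = C(2, 1) · C(19, 15) = 2 · 3876 = 7752. Avoidance count = 20349 − 7752 = 12597.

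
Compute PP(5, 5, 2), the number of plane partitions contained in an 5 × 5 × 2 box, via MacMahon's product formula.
PP(5, 5, 2) = 19404

Evaluate the triple product over i = 1..5, j = 1..5, k = 1..2. The factors are (2/1) · (3/2) · (3/2) · (4/3) · (4/3) · (5/4) · (5/4) · (6/5) · … (50 factors total). The numerators and denominators telescope so the product is an integer; carrying out the multiplication exactly gives PP(5, 5, 2) = 19404.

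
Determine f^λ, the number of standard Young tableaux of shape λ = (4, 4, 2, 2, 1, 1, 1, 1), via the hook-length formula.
# SYT of shape (4, 4, 2, 2, 1, 1, 1, 1) = 262080

Hook-length formula: f^λ = n! / Π hook(c), product over all cells c of the Young diagram. For λ = (4, 4, 2, 2, 1, 1, 1, 1), n = 16 boxes. Hook lengths by row (left-to-right, top-to-bottom): [11, 6, 3, 2]; [10, 5, 2, 1]; [7, 2]; [6, 1]; [4]; [3]; [2]; [1]. Product of hooks = 79833600. So f^λ = 16! / 79833600 = 20922789888000 / 79833600 = 262080.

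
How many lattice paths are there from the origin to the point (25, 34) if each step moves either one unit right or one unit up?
Number of paths = 30284005485024837

A monotone lattice path from (0, 0) to (25, 34) consists of 25 east steps and 34 north steps in some order, so it is determined by which 25 of the 59 steps are east. The count is C(59, 25) = 30284005485024837.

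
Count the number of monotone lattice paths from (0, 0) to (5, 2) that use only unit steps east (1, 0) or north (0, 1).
Number of paths = 21

A monotone lattice path from (0, 0) to (5, 2) consists of 5 east steps and 2 north steps in some order, so it is determined by which 5 of the 7 steps are east. The count is C(7, 5) = 21.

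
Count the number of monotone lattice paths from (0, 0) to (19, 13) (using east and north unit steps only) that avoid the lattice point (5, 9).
Number of paths = 341247480

Total paths from (0, 0) to (19, 13): C(32, 19) = 347373600. Paths through (5, 9): (paths (0, 0) → (5, 9)) × (paths (5, 9) → (19, 13)) = C(14, 5) · C(18, 14) = 2002 · 3060 = 6126120. Avoidance count = 347373600 − 6126120 = 341247480.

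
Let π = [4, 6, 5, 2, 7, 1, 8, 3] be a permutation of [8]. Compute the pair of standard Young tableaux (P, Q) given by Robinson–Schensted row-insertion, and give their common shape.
P = [1, 3, 7, 8] / [2, 5] / [4] / [6];  Q = [1, 2, 5, 7] / [3, 8] / [4] / [6];  common shape = (4, 2, 1, 1)

Row-insert the values π_1, π_2, … into P one at a time, bumping the leftmost entry strictly greater than the inserted value down to the next row. The recording tableau Q records, in position (i, j), the step at which that cell was added to P.
  Insert 4 (step 1): P = [4];  Q = [1]
  Insert 6 (step 2): P = [4, 6];  Q = [1, 2]
  Insert 5 (step 3): P = [4, 5] / [6];  Q = [1, 2] / [3]
  Insert 2 (step 4): P = [2, 5] / [4] / [6];  Q = [1, 2] / [3] / [4]
  Insert 7 (step 5): P = [2, 5, 7] / [4] / [6];  Q = [1, 2, 5] / [3] / [4]
  Insert 1 (step 6): P = [1, 5, 7] / [2] / [4] / [6];  Q = [1, 2, 5] / [3] / [4] / [6]
  Insert 8 (step 7): P = [1, 5, 7, 8] / [2] / [4] / [6];  Q = [1, 2, 5, 7] / [3] / [4] / [6]
  Insert 3 (step 8): P = [1, 3, 7, 8] / [2, 5] / [4] / [6];  Q = [1, 2, 5, 7] / [3, 8] / [4] / [6]
Final shape: (4, 2, 1, 1).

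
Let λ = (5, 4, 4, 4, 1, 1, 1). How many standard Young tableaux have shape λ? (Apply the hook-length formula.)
# SYT of shape (5, 4, 4, 4, 1, 1, 1) = 40310400

Hook-length formula: f^λ = n! / Π hook(c), product over all cells c of the Young diagram. For λ = (5, 4, 4, 4, 1, 1, 1), n = 20 boxes. Hook lengths by row (left-to-right, top-to-bottom): [11, 7, 6, 5, 1]; [9, 5, 4, 3]; [8, 4, 3, 2]; [7, 3, 2, 1]; [3]; [2]; [1]. Product of hooks = 60354201600. So f^λ = 20! / 60354201600 = 2432902008176640000 / 60354201600 = 40310400.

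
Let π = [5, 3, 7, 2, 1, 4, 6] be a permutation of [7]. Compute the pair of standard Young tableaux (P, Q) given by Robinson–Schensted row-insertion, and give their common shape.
P = [1, 4, 6] / [2, 7] / [3] / [5];  Q = [1, 3, 7] / [2, 6] / [4] / [5];  common shape = (3, 2, 1, 1)

Row-insert the values π_1, π_2, … into P one at a time, bumping the leftmost entry strictly greater than the inserted value down to the next row. The recording tableau Q records, in position (i, j), the step at which that cell was added to P.
  Insert 5 (step 1): P = [5];  Q = [1]
  Insert 3 (step 2): P = [3] / [5];  Q = [1] / [2]
  Insert 7 (step 3): P = [3, 7] / [5];  Q = [1, 3] / [2]
  Insert 2 (step 4): P = [2, 7] / [3] / [5];  Q = [1, 3] / [2] / [4]
  Insert 1 (step 5): P = [1, 7] / [2] / [3] / [5];  Q = [1, 3] / [2] / [4] / [5]
  Insert 4 (step 6): P = [1, 4] / [2, 7] / [3] / [5];  Q = [1, 3] / [2, 6] / [4] / [5]
  Insert 6 (step 7): P = [1, 4, 6] / [2, 7] / [3] / [5];  Q = [1, 3, 7] / [2, 6] / [4] / [5]
Final shape: (3, 2, 1, 1).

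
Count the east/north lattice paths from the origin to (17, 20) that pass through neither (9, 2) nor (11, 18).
Number of paths = 14850955085

Inclusion–exclusion. Total paths: C(37, 17) = 15905368710. Through P₁: C(11, 9)·C(26, 8) = 85925125. Through P₂: C(29, 11)·C(8, 6) = 968724120. Since P₁ is strictly southwest of P₂, a monotone path through both must visit P₁ then P₂; paths through both = C(11, 9)·C(18, 2)·C(8, 6) = 235620. Avoid both = 15905368710 − 85925125 − 968724120 + 235620 = 14850955085.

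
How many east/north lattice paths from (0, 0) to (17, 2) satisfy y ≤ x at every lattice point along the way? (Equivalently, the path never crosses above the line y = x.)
Number of paths = 152

By the reflection principle (André's argument), the number of monotone paths to (17, 2) with n ≤ m that never go above y = x is C(19, 17) − C(19, 18) = 171 − 19 = 152.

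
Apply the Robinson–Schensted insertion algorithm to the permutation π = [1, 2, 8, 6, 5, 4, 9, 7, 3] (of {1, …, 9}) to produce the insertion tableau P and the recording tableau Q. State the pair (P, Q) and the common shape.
P = [1, 2, 3, 7] / [4, 9] / [5] / [6] / [8];  Q = [1, 2, 3, 7] / [4, 8] / [5] / [6] / [9];  common shape = (4, 2, 1, 1, 1)

Row-insert the values π_1, π_2, … into P one at a time, bumping the leftmost entry strictly greater than the inserted value down to the next row. The recording tableau Q records, in position (i, j), the step at which that cell was added to P.
  Insert 1 (step 1): P = [1];  Q = [1]
  Insert 2 (step 2): P = [1, 2];  Q = [1, 2]
  Insert 8 (step 3): P = [1, 2, 8];  Q = [1, 2, 3]
  Insert 6 (step 4): P = [1, 2, 6] / [8];  Q = [1, 2, 3] / [4]
  Insert 5 (step 5): P = [1, 2, 5] / [6] / [8];  Q = [1, 2, 3] / [4] / [5]
  Insert 4 (step 6): P = [1, 2, 4] / [5] / [6] / [8];  Q = [1, 2, 3] / [4] / [5] / [6]
  Insert 9 (step 7): P = [1, 2, 4, 9] / [5] / [6] / [8];  Q = [1, 2, 3, 7] / [4] / [5] / [6]
  Insert 7 (step 8): P = [1, 2, 4, 7] / [5, 9] / [6] / [8];  Q = [1, 2, 3, 7] / [4, 8] / [5] / [6]
  Insert 3 (step 9): P = [1, 2, 3, 7] / [4, 9] / [5] / [6] / [8];  Q = [1, 2, 3, 7] / [4, 8] / [5] / [6] / [9]
Final shape: (4, 2, 1, 1, 1).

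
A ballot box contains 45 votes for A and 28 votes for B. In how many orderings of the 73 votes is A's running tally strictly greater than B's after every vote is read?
Strict-lead orderings = 28542507167611246768

Total orderings of the 73 votes with 45 for A: C(73, 45) = 122564883719742412592. By the Bertrand ballot formula (Cycle Lemma / reflection principle), the number of orderings in which A is strictly ahead of B throughout is (p − q)/(p + q) · C(p + q, p) = (45 − 28)/(45 + 28) · 122564883719742412592 = 28542507167611246768.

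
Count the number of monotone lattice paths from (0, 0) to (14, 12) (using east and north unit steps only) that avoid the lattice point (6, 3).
Number of paths = 7615660

Total paths from (0, 0) to (14, 12): C(26, 14) = 9657700. Paths through (6, 3): (paths (0, 0) → (6, 3)) × (paths (6, 3) → (14, 12)) = C(9, 6) · C(17, 8) = 84 · 24310 = 2042040. Avoidance count = 9657700 − 2042040 = 7615660.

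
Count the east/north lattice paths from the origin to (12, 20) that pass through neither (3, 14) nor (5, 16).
Number of paths = 217020670

Inclusion–exclusion. Total paths: C(32, 12) = 225792840. Through P₁: C(17, 3)·C(15, 9) = 3403400. Through P₂: C(21, 5)·C(11, 7) = 6715170. Since P₁ is strictly southwest of P₂, a monotone path through both must visit P₁ then P₂; paths through both = C(17, 3)·C(4, 2)·C(11, 7) = 1346400. Avoid both = 225792840 − 3403400 − 6715170 + 1346400 = 217020670.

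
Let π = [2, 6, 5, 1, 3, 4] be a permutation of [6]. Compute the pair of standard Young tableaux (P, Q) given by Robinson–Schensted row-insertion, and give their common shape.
P = [1, 3, 4] / [2, 5] / [6];  Q = [1, 2, 6] / [3, 5] / [4];  common shape = (3, 2, 1)

Row-insert the values π_1, π_2, … into P one at a time, bumping the leftmost entry strictly greater than the inserted value down to the next row. The recording tableau Q records, in position (i, j), the step at which that cell was added to P.
  Insert 2 (step 1): P = [2];  Q = [1]
  Insert 6 (step 2): P = [2, 6];  Q = [1, 2]
  Insert 5 (step 3): P = [2, 5] / [6];  Q = [1, 2] / [3]
  Insert 1 (step 4): P = [1, 5] / [2] / [6];  Q = [1, 2] / [3] / [4]
  Insert 3 (step 5): P = [1, 3] / [2, 5] / [6];  Q = [1, 2] / [3, 5] / [4]
  Insert 4 (step 6): P = [1, 3, 4] / [2, 5] / [6];  Q = [1, 2, 6] / [3, 5] / [4]
Final shape: (3, 2, 1).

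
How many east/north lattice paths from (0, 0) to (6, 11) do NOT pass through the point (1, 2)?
Number of paths = 6370

Total paths from (0, 0) to (6, 11): C(17, 6) = 12376. Paths through (1, 2): (paths (0, 0) → (1, 2)) × (paths (1, 2) → (6, 11)) = C(3, 1) · C(14, 5) = 3 · 2002 = 6006. Avoidance count = 12376 − 6006 = 6370.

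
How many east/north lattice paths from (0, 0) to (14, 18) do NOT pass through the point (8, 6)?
Number of paths = 415687908

Total paths from (0, 0) to (14, 18): C(32, 14) = 471435600. Paths through (8, 6): (paths (0, 0) → (8, 6)) × (paths (8, 6) → (14, 18)) = C(14, 8) · C(18, 6) = 3003 · 18564 = 55747692. Avoidance count = 471435600 − 55747692 = 415687908.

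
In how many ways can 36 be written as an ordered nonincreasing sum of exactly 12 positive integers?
p(36, 12 parts) = 1380

Partitions of n into exactly k parts are in bijection with partitions of n − k into at most k parts (subtract 1 from each part). So p(36, exactly 12) = p(24, parts ≤ 12). Computing via the recurrence p(m, j) = p(m, j−1) + p(m−j, j) gives 1380.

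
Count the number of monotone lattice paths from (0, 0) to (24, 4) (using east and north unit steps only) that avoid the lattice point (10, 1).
Number of paths = 12995

Total paths from (0, 0) to (24, 4): C(28, 24) = 20475. Paths through (10, 1): (paths (0, 0) → (10, 1)) × (paths (10, 1) → (24, 4)) = C(11, 10) · C(17, 14) = 11 · 680 = 7480. Avoidance count = 20475 − 7480 = 12995.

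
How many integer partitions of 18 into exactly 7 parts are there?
p(18, 7 parts) = 49

Partitions of n into exactly k parts are in bijection with partitions of n − k into at most k parts (subtract 1 from each part). So p(18, exactly 7) = p(11, parts ≤ 7). Computing via the recurrence p(m, j) = p(m, j−1) + p(m−j, j) gives 49.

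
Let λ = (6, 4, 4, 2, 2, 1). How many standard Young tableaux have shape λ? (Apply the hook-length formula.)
# SYT of shape (6, 4, 4, 2, 2, 1) = 42325920

Hook-length formula: f^λ = n! / Π hook(c), product over all cells c of the Young diagram. For λ = (6, 4, 4, 2, 2, 1), n = 19 boxes. Hook lengths by row (left-to-right, top-to-bottom): [11, 9, 6, 5, 2, 1]; [8, 6, 3, 2]; [7, 5, 2, 1]; [4, 2]; [3, 1]; [1]. Product of hooks = 2874009600. So f^λ = 19! / 2874009600 = 121645100408832000 / 2874009600 = 42325920.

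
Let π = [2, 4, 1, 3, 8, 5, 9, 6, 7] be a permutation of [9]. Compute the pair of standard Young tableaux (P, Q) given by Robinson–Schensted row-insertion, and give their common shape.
P = [1, 3, 5, 6, 7] / [2, 4, 8, 9];  Q = [1, 2, 5, 7, 9] / [3, 4, 6, 8];  common shape = (5, 4)

Row-insert the values π_1, π_2, … into P one at a time, bumping the leftmost entry strictly greater than the inserted value down to the next row. The recording tableau Q records, in position (i, j), the step at which that cell was added to P.
  Insert 2 (step 1): P = [2];  Q = [1]
  Insert 4 (step 2): P = [2, 4];  Q = [1, 2]
  Insert 1 (step 3): P = [1, 4] / [2];  Q = [1, 2] / [3]
  Insert 3 (step 4): P = [1, 3] / [2, 4];  Q = [1, 2] / [3, 4]
  Insert 8 (step 5): P = [1, 3, 8] / [2, 4];  Q = [1, 2, 5] / [3, 4]
  Insert 5 (step 6): P = [1, 3, 5] / [2, 4, 8];  Q = [1, 2, 5] / [3, 4, 6]
  Insert 9 (step 7): P = [1, 3, 5, 9] / [2, 4, 8];  Q = [1, 2, 5, 7] / [3, 4, 6]
  Insert 6 (step 8): P = [1, 3, 5, 6] / [2, 4, 8, 9];  Q = [1, 2, 5, 7] / [3, 4, 6, 8]
  Insert 7 (step 9): P = [1, 3, 5, 6, 7] / [2, 4, 8, 9];  Q = [1, 2, 5, 7, 9] / [3, 4, 6, 8]
Final shape: (5, 4).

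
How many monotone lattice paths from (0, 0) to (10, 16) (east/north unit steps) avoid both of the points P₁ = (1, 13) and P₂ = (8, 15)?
Number of paths = 3839225

Inclusion–exclusion. Total paths: C(26, 10) = 5311735. Through P₁: C(14, 1)·C(12, 9) = 3080. Through P₂: C(23, 8)·C(3, 2) = 1470942. Since P₁ is strictly southwest of P₂, a monotone path through both must visit P₁ then P₂; paths through both = C(14, 1)·C(9, 7)·C(3, 2) = 1512. Avoid both = 5311735 − 3080 − 1470942 + 1512 = 3839225.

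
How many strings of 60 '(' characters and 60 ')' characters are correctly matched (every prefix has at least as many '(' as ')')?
C_60 = 1583850964596120042686772779038896

These balanced parentheses are counted by the Catalan number C_n = (1/(n + 1)) · C(2n, n). For n = 60: C_60 = (1/61) · C(120, 60) = 96614908840363322603893139521372656/61 = 1583850964596120042686772779038896.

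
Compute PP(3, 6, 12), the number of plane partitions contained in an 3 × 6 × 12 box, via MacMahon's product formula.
PP(3, 6, 12) = 99604982880

Evaluate the triple product over i = 1..3, j = 1..6, k = 1..12. The factors are (2/1) · (3/2) · (4/3) · (5/4) · (6/5) · (7/6) · (8/7) · (9/8) · … (216 factors total). The numerators and denominators telescope so the product is an integer; carrying out the multiplication exactly gives PP(3, 6, 12) = 99604982880.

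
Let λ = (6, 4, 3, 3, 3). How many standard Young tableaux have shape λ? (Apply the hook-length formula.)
# SYT of shape (6, 4, 3, 3, 3) = 11639628

Hook-length formula: f^λ = n! / Π hook(c), product over all cells c of the Young diagram. For λ = (6, 4, 3, 3, 3), n = 19 boxes. Hook lengths by row (left-to-right, top-to-bottom): [10, 9, 8, 4, 2, 1]; [7, 6, 5, 1]; [5, 4, 3]; [4, 3, 2]; [3, 2, 1]. Product of hooks = 10450944000. So f^λ = 19! / 10450944000 = 121645100408832000 / 10450944000 = 11639628.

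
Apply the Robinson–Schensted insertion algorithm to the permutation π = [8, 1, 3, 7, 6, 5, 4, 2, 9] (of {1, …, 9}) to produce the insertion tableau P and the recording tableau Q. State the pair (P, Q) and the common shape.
P = [1, 2, 4, 9] / [3] / [5] / [6] / [7] / [8];  Q = [1, 3, 4, 9] / [2] / [5] / [6] / [7] / [8];  common shape = (4, 1, 1, 1, 1, 1)

Row-insert the values π_1, π_2, … into P one at a time, bumping the leftmost entry strictly greater than the inserted value down to the next row. The recording tableau Q records, in position (i, j), the step at which that cell was added to P.
  Insert 8 (step 1): P = [8];  Q = [1]
  Insert 1 (step 2): P = [1] / [8];  Q = [1] / [2]
  Insert 3 (step 3): P = [1, 3] / [8];  Q = [1, 3] / [2]
  Insert 7 (step 4): P = [1, 3, 7] / [8];  Q = [1, 3, 4] / [2]
  Insert 6 (step 5): P = [1, 3, 6] / [7] / [8];  Q = [1, 3, 4] / [2] / [5]
  Insert 5 (step 6): P = [1, 3, 5] / [6] / [7] / [8];  Q = [1, 3, 4] / [2] / [5] / [6]
  Insert 4 (step 7): P = [1, 3, 4] / [5] / [6] / [7] / [8];  Q = [1, 3, 4] / [2] / [5] / [6] / [7]
  Insert 2 (step 8): P = [1, 2, 4] / [3] / [5] / [6] / [7] / [8];  Q = [1, 3, 4] / [2] / [5] / [6] / [7] / [8]
  Insert 9 (step 9): P = [1, 2, 4, 9] / [3] / [5] / [6] / [7] / [8];  Q = [1, 3, 4, 9] / [2] / [5] / [6] / [7] / [8]
Final shape: (4, 1, 1, 1, 1, 1).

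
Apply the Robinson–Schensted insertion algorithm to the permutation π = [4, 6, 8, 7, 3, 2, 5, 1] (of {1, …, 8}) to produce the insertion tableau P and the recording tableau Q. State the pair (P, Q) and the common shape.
P = [1, 5, 7] / [2, 6] / [3] / [4] / [8];  Q = [1, 2, 3] / [4, 7] / [5] / [6] / [8];  common shape = (3, 2, 1, 1, 1)

Row-insert the values π_1, π_2, … into P one at a time, bumping the leftmost entry strictly greater than the inserted value down to the next row. The recording tableau Q records, in position (i, j), the step at which that cell was added to P.
  Insert 4 (step 1): P = [4];  Q = [1]
  Insert 6 (step 2): P = [4, 6];  Q = [1, 2]
  Insert 8 (step 3): P = [4, 6, 8];  Q = [1, 2, 3]
  Insert 7 (step 4): P = [4, 6, 7] / [8];  Q = [1, 2, 3] / [4]
  Insert 3 (step 5): P = [3, 6, 7] / [4] / [8];  Q = [1, 2, 3] / [4] / [5]
  Insert 2 (step 6): P = [2, 6, 7] / [3] / [4] / [8];  Q = [1, 2, 3] / [4] / [5] / [6]
  Insert 5 (step 7): P = [2, 5, 7] / [3, 6] / [4] / [8];  Q = [1, 2, 3] / [4, 7] / [5] / [6]
  Insert 1 (step 8): P = [1, 5, 7] / [2, 6] / [3] / [4] / [8];  Q = [1, 2, 3] / [4, 7] / [5] / [6] / [8]
Final shape: (3, 2, 1, 1, 1).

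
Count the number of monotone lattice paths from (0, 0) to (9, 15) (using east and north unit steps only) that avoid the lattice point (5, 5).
Number of paths = 1055252

Total paths from (0, 0) to (9, 15): C(24, 9) = 1307504. Paths through (5, 5): (paths (0, 0) → (5, 5)) × (paths (5, 5) → (9, 15)) = C(10, 5) · C(14, 4) = 252 · 1001 = 252252. Avoidance count = 1307504 − 252252 = 1055252.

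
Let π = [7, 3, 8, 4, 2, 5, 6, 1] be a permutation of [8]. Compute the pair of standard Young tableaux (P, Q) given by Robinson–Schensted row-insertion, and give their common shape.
P = [1, 4, 5, 6] / [2, 8] / [3] / [7];  Q = [1, 3, 6, 7] / [2, 4] / [5] / [8];  common shape = (4, 2, 1, 1)

Row-insert the values π_1, π_2, … into P one at a time, bumping the leftmost entry strictly greater than the inserted value down to the next row. The recording tableau Q records, in position (i, j), the step at which that cell was added to P.
  Insert 7 (step 1): P = [7];  Q = [1]
  Insert 3 (step 2): P = [3] / [7];  Q = [1] / [2]
  Insert 8 (step 3): P = [3, 8] / [7];  Q = [1, 3] / [2]
  Insert 4 (step 4): P = [3, 4] / [7, 8];  Q = [1, 3] / [2, 4]
  Insert 2 (step 5): P = [2, 4] / [3, 8] / [7];  Q = [1, 3] / [2, 4] / [5]
  Insert 5 (step 6): P = [2, 4, 5] / [3, 8] / [7];  Q = [1, 3, 6] / [2, 4] / [5]
  Insert 6 (step 7): P = [2, 4, 5, 6] / [3, 8] / [7];  Q = [1, 3, 6, 7] / [2, 4] / [5]
  Insert 1 (step 8): P = [1, 4, 5, 6] / [2, 8] / [3] / [7];  Q = [1, 3, 6, 7] / [2, 4] / [5] / [8]
Final shape: (4, 2, 1, 1).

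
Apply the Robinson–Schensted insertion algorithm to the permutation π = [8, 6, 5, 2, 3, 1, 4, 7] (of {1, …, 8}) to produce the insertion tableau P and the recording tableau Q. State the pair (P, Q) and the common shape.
P = [1, 3, 4, 7] / [2] / [5] / [6] / [8];  Q = [1, 5, 7, 8] / [2] / [3] / [4] / [6];  common shape = (4, 1, 1, 1, 1)

Row-insert the values π_1, π_2, … into P one at a time, bumping the leftmost entry strictly greater than the inserted value down to the next row. The recording tableau Q records, in position (i, j), the step at which that cell was added to P.
  Insert 8 (step 1): P = [8];  Q = [1]
  Insert 6 (step 2): P = [6] / [8];  Q = [1] / [2]
  Insert 5 (step 3): P = [5] / [6] / [8];  Q = [1] / [2] / [3]
  Insert 2 (step 4): P = [2] / [5] / [6] / [8];  Q = [1] / [2] / [3] / [4]
  Insert 3 (step 5): P = [2, 3] / [5] / [6] / [8];  Q = [1, 5] / [2] / [3] / [4]
  Insert 1 (step 6): P = [1, 3] / [2] / [5] / [6] / [8];  Q = [1, 5] / [2] / [3] / [4] / [6]
  Insert 4 (step 7): P = [1, 3, 4] / [2] / [5] / [6] / [8];  Q = [1, 5, 7] / [2] / [3] / [4] / [6]
  Insert 7 (step 8): P = [1, 3, 4, 7] / [2] / [5] / [6] / [8];  Q = [1, 5, 7, 8] / [2] / [3] / [4] / [6]
Final shape: (4, 1, 1, 1, 1).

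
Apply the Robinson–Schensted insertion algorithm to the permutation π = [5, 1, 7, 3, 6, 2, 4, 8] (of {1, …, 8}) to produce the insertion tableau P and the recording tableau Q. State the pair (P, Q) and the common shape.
P = [1, 2, 4, 8] / [3, 6] / [5, 7];  Q = [1, 3, 5, 8] / [2, 4] / [6, 7];  common shape = (4, 2, 2)

Row-insert the values π_1, π_2, … into P one at a time, bumping the leftmost entry strictly greater than the inserted value down to the next row. The recording tableau Q records, in position (i, j), the step at which that cell was added to P.
  Insert 5 (step 1): P = [5];  Q = [1]
  Insert 1 (step 2): P = [1] / [5];  Q = [1] / [2]
  Insert 7 (step 3): P = [1, 7] / [5];  Q = [1, 3] / [2]
  Insert 3 (step 4): P = [1, 3] / [5, 7];  Q = [1, 3] / [2, 4]
  Insert 6 (step 5): P = [1, 3, 6] / [5, 7];  Q = [1, 3, 5] / [2, 4]
  Insert 2 (step 6): P = [1, 2, 6] / [3, 7] / [5];  Q = [1, 3, 5] / [2, 4] / [6]
  Insert 4 (step 7): P = [1, 2, 4] / [3, 6] / [5, 7];  Q = [1, 3, 5] / [2, 4] / [6, 7]
  Insert 8 (step 8): P = [1, 2, 4, 8] / [3, 6] / [5, 7];  Q = [1, 3, 5, 8] / [2, 4] / [6, 7]
Final shape: (4, 2, 2).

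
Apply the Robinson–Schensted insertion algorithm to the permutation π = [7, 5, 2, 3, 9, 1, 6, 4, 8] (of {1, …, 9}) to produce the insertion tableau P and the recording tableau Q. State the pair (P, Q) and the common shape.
P = [1, 3, 4, 8] / [2, 6] / [5, 9] / [7];  Q = [1, 4, 5, 9] / [2, 7] / [3, 8] / [6];  common shape = (4, 2, 2, 1)

Row-insert the values π_1, π_2, … into P one at a time, bumping the leftmost entry strictly greater than the inserted value down to the next row. The recording tableau Q records, in position (i, j), the step at which that cell was added to P.
  Insert 7 (step 1): P = [7];  Q = [1]
  Insert 5 (step 2): P = [5] / [7];  Q = [1] / [2]
  Insert 2 (step 3): P = [2] / [5] / [7];  Q = [1] / [2] / [3]
  Insert 3 (step 4): P = [2, 3] / [5] / [7];  Q = [1, 4] / [2] / [3]
  Insert 9 (step 5): P = [2, 3, 9] / [5] / [7];  Q = [1, 4, 5] / [2] / [3]
  Insert 1 (step 6): P = [1, 3, 9] / [2] / [5] / [7];  Q = [1, 4, 5] / [2] / [3] / [6]
  Insert 6 (step 7): P = [1, 3, 6] / [2, 9] / [5] / [7];  Q = [1, 4, 5] / [2, 7] / [3] / [6]
  Insert 4 (step 8): P = [1, 3, 4] / [2, 6] / [5, 9] / [7];  Q = [1, 4, 5] / [2, 7] / [3, 8] / [6]
  Insert 8 (step 9): P = [1, 3, 4, 8] / [2, 6] / [5, 9] / [7];  Q = [1, 4, 5, 9] / [2, 7] / [3, 8] / [6]
Final shape: (4, 2, 2, 1).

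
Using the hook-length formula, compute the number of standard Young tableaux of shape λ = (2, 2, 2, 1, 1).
# SYT of shape (2, 2, 2, 1, 1) = 28

Hook-length formula: f^λ = n! / Π hook(c), product over all cells c of the Young diagram. For λ = (2, 2, 2, 1, 1), n = 8 boxes. Hook lengths by row (left-to-right, top-to-bottom): [6, 3]; [5, 2]; [4, 1]; [2]; [1]. Product of hooks = 1440. So f^λ = 8! / 1440 = 40320 / 1440 = 28.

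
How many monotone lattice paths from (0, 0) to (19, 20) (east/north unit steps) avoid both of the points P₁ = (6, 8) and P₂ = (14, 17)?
Number of paths = 42544706190

Inclusion–exclusion. Total paths: C(39, 19) = 68923264410. Through P₁: C(14, 6)·C(25, 13) = 15616500900. Through P₂: C(31, 14)·C(8, 5) = 14850221400. Since P₁ is strictly southwest of P₂, a monotone path through both must visit P₁ then P₂; paths through both = C(14, 6)·C(17, 8)·C(8, 5) = 4088164080. Avoid both = 68923264410 − 15616500900 − 14850221400 + 4088164080 = 42544706190.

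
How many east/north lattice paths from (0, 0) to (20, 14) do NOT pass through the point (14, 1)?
Number of paths = 1391568660

Total paths from (0, 0) to (20, 14): C(34, 20) = 1391975640. Paths through (14, 1): (paths (0, 0) → (14, 1)) × (paths (14, 1) → (20, 14)) = C(15, 14) · C(19, 6) = 15 · 27132 = 406980. Avoidance count = 1391975640 − 406980 = 1391568660.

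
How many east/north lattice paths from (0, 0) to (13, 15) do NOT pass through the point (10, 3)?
Number of paths = 37312030

Total paths from (0, 0) to (13, 15): C(28, 13) = 37442160. Paths through (10, 3): (paths (0, 0) → (10, 3)) × (paths (10, 3) → (13, 15)) = C(13, 10) · C(15, 3) = 286 · 455 = 130130. Avoidance count = 37442160 − 130130 = 37312030.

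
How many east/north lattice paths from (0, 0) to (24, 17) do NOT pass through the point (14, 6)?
Number of paths = 137913208290

Total paths from (0, 0) to (24, 17): C(41, 24) = 151584480450. Paths through (14, 6): (paths (0, 0) → (14, 6)) × (paths (14, 6) → (24, 17)) = C(20, 14) · C(21, 10) = 38760 · 352716 = 13671272160. Avoidance count = 151584480450 − 13671272160 = 137913208290.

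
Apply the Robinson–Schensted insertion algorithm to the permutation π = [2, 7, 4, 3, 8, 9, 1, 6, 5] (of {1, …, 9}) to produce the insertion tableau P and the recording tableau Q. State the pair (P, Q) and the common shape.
P = [1, 3, 5, 9] / [2, 6] / [4, 8] / [7];  Q = [1, 2, 5, 6] / [3, 8] / [4, 9] / [7];  common shape = (4, 2, 2, 1)

Row-insert the values π_1, π_2, … into P one at a time, bumping the leftmost entry strictly greater than the inserted value down to the next row. The recording tableau Q records, in position (i, j), the step at which that cell was added to P.
  Insert 2 (step 1): P = [2];  Q = [1]
  Insert 7 (step 2): P = [2, 7];  Q = [1, 2]
  Insert 4 (step 3): P = [2, 4] / [7];  Q = [1, 2] / [3]
  Insert 3 (step 4): P = [2, 3] / [4] / [7];  Q = [1, 2] / [3] / [4]
  Insert 8 (step 5): P = [2, 3, 8] / [4] / [7];  Q = [1, 2, 5] / [3] / [4]
  Insert 9 (step 6): P = [2, 3, 8, 9] / [4] / [7];  Q = [1, 2, 5, 6] / [3] / [4]
  Insert 1 (step 7): P = [1, 3, 8, 9] / [2] / [4] / [7];  Q = [1, 2, 5, 6] / [3] / [4] / [7]
  Insert 6 (step 8): P = [1, 3, 6, 9] / [2, 8] / [4] / [7];  Q = [1, 2, 5, 6] / [3, 8] / [4] / [7]
  Insert 5 (step 9): P = [1, 3, 5, 9] / [2, 6] / [4, 8] / [7];  Q = [1, 2, 5, 6] / [3, 8] / [4, 9] / [7]
Final shape: (4, 2, 2, 1).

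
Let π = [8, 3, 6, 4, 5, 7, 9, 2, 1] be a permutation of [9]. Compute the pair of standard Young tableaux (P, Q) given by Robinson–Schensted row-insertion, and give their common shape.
P = [1, 4, 5, 7, 9] / [2] / [3] / [6] / [8];  Q = [1, 3, 5, 6, 7] / [2] / [4] / [8] / [9];  common shape = (5, 1, 1, 1, 1)

Row-insert the values π_1, π_2, … into P one at a time, bumping the leftmost entry strictly greater than the inserted value down to the next row. The recording tableau Q records, in position (i, j), the step at which that cell was added to P.
  Insert 8 (step 1): P = [8];  Q = [1]
  Insert 3 (step 2): P = [3] / [8];  Q = [1] / [2]
  Insert 6 (step 3): P = [3, 6] / [8];  Q = [1, 3] / [2]
  Insert 4 (step 4): P = [3, 4] / [6] / [8];  Q = [1, 3] / [2] / [4]
  Insert 5 (step 5): P = [3, 4, 5] / [6] / [8];  Q = [1, 3, 5] / [2] / [4]
  Insert 7 (step 6): P = [3, 4, 5, 7] / [6] / [8];  Q = [1, 3, 5, 6] / [2] / [4]
  Insert 9 (step 7): P = [3, 4, 5, 7, 9] / [6] / [8];  Q = [1, 3, 5, 6, 7] / [2] / [4]
  Insert 2 (step 8): P = [2, 4, 5, 7, 9] / [3] / [6] / [8];  Q = [1, 3, 5, 6, 7] / [2] / [4] / [8]
  Insert 1 (step 9): P = [1, 4, 5, 7, 9] / [2] / [3] / [6] / [8];  Q = [1, 3, 5, 6, 7] / [2] / [4] / [8] / [9]
Final shape: (5, 1, 1, 1, 1).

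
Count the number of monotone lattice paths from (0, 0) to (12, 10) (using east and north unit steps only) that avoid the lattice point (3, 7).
Number of paths = 620246

Total paths from (0, 0) to (12, 10): C(22, 12) = 646646. Paths through (3, 7): (paths (0, 0) → (3, 7)) × (paths (3, 7) → (12, 10)) = C(10, 3) · C(12, 9) = 120 · 220 = 26400. Avoidance count = 646646 − 26400 = 620246.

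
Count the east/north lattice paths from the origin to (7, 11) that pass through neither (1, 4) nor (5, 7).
Number of paths = 13989

Inclusion–exclusion. Total paths: C(18, 7) = 31824. Through P₁: C(5, 1)·C(13, 6) = 8580. Through P₂: C(12, 5)·C(6, 2) = 11880. Since P₁ is strictly southwest of P₂, a monotone path through both must visit P₁ then P₂; paths through both = C(5, 1)·C(7, 4)·C(6, 2) = 2625. Avoid both = 31824 − 8580 − 11880 + 2625 = 13989.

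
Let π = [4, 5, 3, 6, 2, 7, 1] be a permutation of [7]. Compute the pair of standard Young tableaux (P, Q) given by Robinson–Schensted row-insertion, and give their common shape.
P = [1, 5, 6, 7] / [2] / [3] / [4];  Q = [1, 2, 4, 6] / [3] / [5] / [7];  common shape = (4, 1, 1, 1)

Row-insert the values π_1, π_2, … into P one at a time, bumping the leftmost entry strictly greater than the inserted value down to the next row. The recording tableau Q records, in position (i, j), the step at which that cell was added to P.
  Insert 4 (step 1): P = [4];  Q = [1]
  Insert 5 (step 2): P = [4, 5];  Q = [1, 2]
  Insert 3 (step 3): P = [3, 5] / [4];  Q = [1, 2] / [3]
  Insert 6 (step 4): P = [3, 5, 6] / [4];  Q = [1, 2, 4] / [3]
  Insert 2 (step 5): P = [2, 5, 6] / [3] / [4];  Q = [1, 2, 4] / [3] / [5]
  Insert 7 (step 6): P = [2, 5, 6, 7] / [3] / [4];  Q = [1, 2, 4, 6] / [3] / [5]
  Insert 1 (step 7): P = [1, 5, 6, 7] / [2] / [3] / [4];  Q = [1, 2, 4, 6] / [3] / [5] / [7]
Final shape: (4, 1, 1, 1).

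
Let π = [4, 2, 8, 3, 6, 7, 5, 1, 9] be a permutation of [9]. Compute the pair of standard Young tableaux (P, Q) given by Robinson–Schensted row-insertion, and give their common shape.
P = [1, 3, 5, 7, 9] / [2, 6] / [4] / [8];  Q = [1, 3, 5, 6, 9] / [2, 4] / [7] / [8];  common shape = (5, 2, 1, 1)

Row-insert the values π_1, π_2, … into P one at a time, bumping the leftmost entry strictly greater than the inserted value down to the next row. The recording tableau Q records, in position (i, j), the step at which that cell was added to P.
  Insert 4 (step 1): P = [4];  Q = [1]
  Insert 2 (step 2): P = [2] / [4];  Q = [1] / [2]
  Insert 8 (step 3): P = [2, 8] / [4];  Q = [1, 3] / [2]
  Insert 3 (step 4): P = [2, 3] / [4, 8];  Q = [1, 3] / [2, 4]
  Insert 6 (step 5): P = [2, 3, 6] / [4, 8];  Q = [1, 3, 5] / [2, 4]
  Insert 7 (step 6): P = [2, 3, 6, 7] / [4, 8];  Q = [1, 3, 5, 6] / [2, 4]
  Insert 5 (step 7): P = [2, 3, 5, 7] / [4, 6] / [8];  Q = [1, 3, 5, 6] / [2, 4] / [7]
  Insert 1 (step 8): P = [1, 3, 5, 7] / [2, 6] / [4] / [8];  Q = [1, 3, 5, 6] / [2, 4] / [7] / [8]
  Insert 9 (step 9): P = [1, 3, 5, 7, 9] / [2, 6] / [4] / [8];  Q = [1, 3, 5, 6, 9] / [2, 4] / [7] / [8]
Final shape: (5, 2, 1, 1).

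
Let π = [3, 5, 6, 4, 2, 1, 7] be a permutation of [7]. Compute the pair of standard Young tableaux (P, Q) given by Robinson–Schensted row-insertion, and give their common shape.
P = [1, 4, 6, 7] / [2] / [3] / [5];  Q = [1, 2, 3, 7] / [4] / [5] / [6];  common shape = (4, 1, 1, 1)

Row-insert the values π_1, π_2, … into P one at a time, bumping the leftmost entry strictly greater than the inserted value down to the next row. The recording tableau Q records, in position (i, j), the step at which that cell was added to P.
  Insert 3 (step 1): P = [3];  Q = [1]
  Insert 5 (step 2): P = [3, 5];  Q = [1, 2]
  Insert 6 (step 3): P = [3, 5, 6];  Q = [1, 2, 3]
  Insert 4 (step 4): P = [3, 4, 6] / [5];  Q = [1, 2, 3] / [4]
  Insert 2 (step 5): P = [2, 4, 6] / [3] / [5];  Q = [1, 2, 3] / [4] / [5]
  Insert 1 (step 6): P = [1, 4, 6] / [2] / [3] / [5];  Q = [1, 2, 3] / [4] / [5] / [6]
  Insert 7 (step 7): P = [1, 4, 6, 7] / [2] / [3] / [5];  Q = [1, 2, 3, 7] / [4] / [5] / [6]
Final shape: (4, 1, 1, 1).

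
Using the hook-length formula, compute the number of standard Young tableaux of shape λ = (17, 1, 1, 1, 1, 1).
# SYT of shape (17, 1, 1, 1, 1, 1) = 20349

Hook-length formula: f^λ = n! / Π hook(c), product over all cells c of the Young diagram. For λ = (17, 1, 1, 1, 1, 1), n = 22 boxes. Hook lengths by row (left-to-right, top-to-bottom): [22, 16, 15, 14, 13, 12, 11, 10, 9, 8, 7, 6, 5, 4, 3, 2, 1]; [5]; [4]; [3]; [2]; [1]. Product of hooks = 55236165304320000. So f^λ = 22! / 55236165304320000 = 1124000727777607680000 / 55236165304320000 = 20349.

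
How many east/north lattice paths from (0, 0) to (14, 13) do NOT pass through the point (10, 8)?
Number of paths = 14544792

Total paths from (0, 0) to (14, 13): C(27, 14) = 20058300. Paths through (10, 8): (paths (0, 0) → (10, 8)) × (paths (10, 8) → (14, 13)) = C(18, 10) · C(9, 4) = 43758 · 126 = 5513508. Avoidance count = 20058300 − 5513508 = 14544792.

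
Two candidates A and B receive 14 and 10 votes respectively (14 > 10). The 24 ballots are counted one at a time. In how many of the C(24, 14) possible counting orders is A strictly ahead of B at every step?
Strict-lead orderings = 326876

Total orderings of the 24 votes with 14 for A: C(24, 14) = 1961256. By the Bertrand ballot formula (Cycle Lemma / reflection principle), the number of orderings in which A is strictly ahead of B throughout is (p − q)/(p + q) · C(p + q, p) = (14 − 10)/(14 + 10) · 1961256 = 326876.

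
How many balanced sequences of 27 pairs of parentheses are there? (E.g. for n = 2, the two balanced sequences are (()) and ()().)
C_27 = 69533550916004

These balanced parentheses are counted by the Catalan number C_n = (1/(n + 1)) · C(2n, n). For n = 27: C_27 = (1/28) · C(54, 27) = 1946939425648112/28 = 69533550916004.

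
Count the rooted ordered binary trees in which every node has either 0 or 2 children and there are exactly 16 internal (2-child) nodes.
C_16 = 35357670

These full binary trees are counted by the Catalan number C_n = (1/(n + 1)) · C(2n, n). For n = 16: C_16 = (1/17) · C(32, 16) = 601080390/17 = 35357670.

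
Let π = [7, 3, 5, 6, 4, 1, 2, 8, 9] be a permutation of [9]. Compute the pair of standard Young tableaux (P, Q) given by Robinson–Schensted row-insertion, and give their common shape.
P = [1, 2, 6, 8, 9] / [3, 4] / [5] / [7];  Q = [1, 3, 4, 8, 9] / [2, 7] / [5] / [6];  common shape = (5, 2, 1, 1)

Row-insert the values π_1, π_2, … into P one at a time, bumping the leftmost entry strictly greater than the inserted value down to the next row. The recording tableau Q records, in position (i, j), the step at which that cell was added to P.
  Insert 7 (step 1): P = [7];  Q = [1]
  Insert 3 (step 2): P = [3] / [7];  Q = [1] / [2]
  Insert 5 (step 3): P = [3, 5] / [7];  Q = [1, 3] / [2]
  Insert 6 (step 4): P = [3, 5, 6] / [7];  Q = [1, 3, 4] / [2]
  Insert 4 (step 5): P = [3, 4, 6] / [5] / [7];  Q = [1, 3, 4] / [2] / [5]
  Insert 1 (step 6): P = [1, 4, 6] / [3] / [5] / [7];  Q = [1, 3, 4] / [2] / [5] / [6]
  Insert 2 (step 7): P = [1, 2, 6] / [3, 4] / [5] / [7];  Q = [1, 3, 4] / [2, 7] / [5] / [6]
  Insert 8 (step 8): P = [1, 2, 6, 8] / [3, 4] / [5] / [7];  Q = [1, 3, 4, 8] / [2, 7] / [5] / [6]
  Insert 9 (step 9): P = [1, 2, 6, 8, 9] / [3, 4] / [5] / [7];  Q = [1, 3, 4, 8, 9] / [2, 7] / [5] / [6]
Final shape: (5, 2, 1, 1).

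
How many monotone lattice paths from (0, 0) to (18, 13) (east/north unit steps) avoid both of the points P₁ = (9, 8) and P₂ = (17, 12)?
Number of paths = 77859485

Inclusion–exclusion. Total paths: C(31, 18) = 206253075. Through P₁: C(17, 9)·C(14, 9) = 48668620. Through P₂: C(29, 17)·C(2, 1) = 103791870. Since P₁ is strictly southwest of P₂, a monotone path through both must visit P₁ then P₂; paths through both = C(17, 9)·C(12, 8)·C(2, 1) = 24066900. Avoid both = 206253075 − 48668620 − 103791870 + 24066900 = 77859485.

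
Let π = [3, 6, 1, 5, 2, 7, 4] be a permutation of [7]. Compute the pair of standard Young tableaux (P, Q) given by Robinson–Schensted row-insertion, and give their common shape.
P = [1, 2, 4] / [3, 5, 7] / [6];  Q = [1, 2, 6] / [3, 4, 7] / [5];  common shape = (3, 3, 1)

Row-insert the values π_1, π_2, … into P one at a time, bumping the leftmost entry strictly greater than the inserted value down to the next row. The recording tableau Q records, in position (i, j), the step at which that cell was added to P.
  Insert 3 (step 1): P = [3];  Q = [1]
  Insert 6 (step 2): P = [3, 6];  Q = [1, 2]
  Insert 1 (step 3): P = [1, 6] / [3];  Q = [1, 2] / [3]
  Insert 5 (step 4): P = [1, 5] / [3, 6];  Q = [1, 2] / [3, 4]
  Insert 2 (step 5): P = [1, 2] / [3, 5] / [6];  Q = [1, 2] / [3, 4] / [5]
  Insert 7 (step 6): P = [1, 2, 7] / [3, 5] / [6];  Q = [1, 2, 6] / [3, 4] / [5]
  Insert 4 (step 7): P = [1, 2, 4] / [3, 5, 7] / [6];  Q = [1, 2, 6] / [3, 4, 7] / [5]
Final shape: (3, 3, 1).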